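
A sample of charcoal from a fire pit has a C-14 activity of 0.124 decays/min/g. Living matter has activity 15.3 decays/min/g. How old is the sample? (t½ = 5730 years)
Age = t½ × log₂(A₀/A) = 39810 years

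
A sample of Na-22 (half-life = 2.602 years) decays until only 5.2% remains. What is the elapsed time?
t = t½ × log₂(N₀/N) = 11.1 years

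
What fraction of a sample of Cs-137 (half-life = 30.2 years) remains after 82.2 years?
N/N₀ = (1/2)^(t/t½) = 0.1516 = 15.2%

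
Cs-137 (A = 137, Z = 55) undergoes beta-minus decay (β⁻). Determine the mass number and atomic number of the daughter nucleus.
Daughter: A = 137, Z = 56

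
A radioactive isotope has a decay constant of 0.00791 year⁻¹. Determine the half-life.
t½ = ln(2)/λ = 87.63 years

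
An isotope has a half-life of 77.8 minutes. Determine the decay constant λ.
λ = ln(2)/t½ = 0.008909 minute⁻¹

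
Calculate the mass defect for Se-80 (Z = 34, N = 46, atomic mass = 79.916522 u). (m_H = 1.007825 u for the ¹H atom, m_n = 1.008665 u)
Δm = Z·m_H + N·m_n − M = 0.7481 u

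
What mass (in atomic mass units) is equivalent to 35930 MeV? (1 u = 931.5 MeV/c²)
m = E/c² = 38.57 u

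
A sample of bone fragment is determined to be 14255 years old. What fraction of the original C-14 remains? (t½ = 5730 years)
N/N₀ = (1/2)^(t/t½) = 0.1783 = 17.8%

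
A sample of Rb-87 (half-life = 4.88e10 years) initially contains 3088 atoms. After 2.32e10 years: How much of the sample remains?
N = N₀(1/2)^(t/t½) = 2221 atoms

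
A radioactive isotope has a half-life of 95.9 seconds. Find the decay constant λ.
λ = ln(2)/t½ = 0.007228 second⁻¹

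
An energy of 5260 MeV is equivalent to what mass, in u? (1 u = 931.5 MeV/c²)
m = E/c² = 5.647 u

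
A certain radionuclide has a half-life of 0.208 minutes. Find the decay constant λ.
λ = ln(2)/t½ = 3.332 minute⁻¹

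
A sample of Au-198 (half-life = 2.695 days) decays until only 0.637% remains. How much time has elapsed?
t = t½ × log₂(N₀/N) = 19.66 days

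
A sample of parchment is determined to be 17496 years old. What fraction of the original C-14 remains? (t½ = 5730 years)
N/N₀ = (1/2)^(t/t½) = 0.1205 = 12%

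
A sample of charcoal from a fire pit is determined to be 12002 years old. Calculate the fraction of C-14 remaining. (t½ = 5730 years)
N/N₀ = (1/2)^(t/t½) = 0.2341 = 23.4%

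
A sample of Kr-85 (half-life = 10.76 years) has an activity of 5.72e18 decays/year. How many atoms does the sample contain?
N = A/λ = 8.879e19 atoms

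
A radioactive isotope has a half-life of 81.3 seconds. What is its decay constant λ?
λ = ln(2)/t½ = 0.008526 second⁻¹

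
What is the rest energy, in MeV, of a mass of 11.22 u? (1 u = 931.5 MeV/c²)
E = mc² = 10450 MeV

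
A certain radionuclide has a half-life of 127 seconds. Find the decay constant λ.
λ = ln(2)/t½ = 0.005458 second⁻¹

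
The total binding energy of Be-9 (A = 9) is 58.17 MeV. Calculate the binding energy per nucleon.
B.E./A = 58.17/9 = 6.463 MeV/nucleon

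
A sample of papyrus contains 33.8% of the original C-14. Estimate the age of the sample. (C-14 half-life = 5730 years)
Age = t½ × log₂(1/ratio) = 8967 years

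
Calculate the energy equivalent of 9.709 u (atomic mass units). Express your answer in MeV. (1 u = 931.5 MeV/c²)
E = mc² = 9044 MeV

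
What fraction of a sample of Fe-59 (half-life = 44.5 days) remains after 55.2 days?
N/N₀ = (1/2)^(t/t½) = 0.4232 = 42.3%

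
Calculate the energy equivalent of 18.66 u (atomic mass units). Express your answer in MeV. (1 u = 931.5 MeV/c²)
E = mc² = 17380 MeV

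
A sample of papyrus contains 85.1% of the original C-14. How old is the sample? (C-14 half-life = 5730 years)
Age = t½ × log₂(1/ratio) = 1334 years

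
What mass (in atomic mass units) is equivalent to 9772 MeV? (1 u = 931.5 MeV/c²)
m = E/c² = 10.49 u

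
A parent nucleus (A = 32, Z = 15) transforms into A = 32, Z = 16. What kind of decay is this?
ΔA = 0, ΔZ = +1 ⇒ beta-minus decay (β⁻)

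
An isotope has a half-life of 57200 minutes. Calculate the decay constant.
λ = ln(2)/t½ = 1.212e-5 minute⁻¹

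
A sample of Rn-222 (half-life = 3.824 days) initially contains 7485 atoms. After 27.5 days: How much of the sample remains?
N = N₀(1/2)^(t/t½) = 51.21 atoms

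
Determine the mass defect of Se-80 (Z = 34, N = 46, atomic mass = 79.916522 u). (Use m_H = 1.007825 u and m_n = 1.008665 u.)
Δm = Z·m_H + N·m_n − M = 0.7481 u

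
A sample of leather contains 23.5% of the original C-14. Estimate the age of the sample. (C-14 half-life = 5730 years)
Age = t½ × log₂(1/ratio) = 11970 years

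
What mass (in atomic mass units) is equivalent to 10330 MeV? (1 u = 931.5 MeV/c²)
m = E/c² = 11.09 u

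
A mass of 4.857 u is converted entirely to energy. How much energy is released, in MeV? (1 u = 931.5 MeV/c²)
E = mc² = 4524 MeV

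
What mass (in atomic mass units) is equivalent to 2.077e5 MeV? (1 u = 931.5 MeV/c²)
m = E/c² = 223 u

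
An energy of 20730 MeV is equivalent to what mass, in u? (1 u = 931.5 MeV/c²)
m = E/c² = 22.25 u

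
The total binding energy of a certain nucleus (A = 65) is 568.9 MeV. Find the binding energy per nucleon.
B.E./A = 568.9/65 = 8.752 MeV/nucleon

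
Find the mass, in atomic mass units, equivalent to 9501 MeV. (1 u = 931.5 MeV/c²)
m = E/c² = 10.2 u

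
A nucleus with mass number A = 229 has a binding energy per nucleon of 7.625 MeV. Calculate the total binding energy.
B.E. = 7.625 × 229 = 1746 MeV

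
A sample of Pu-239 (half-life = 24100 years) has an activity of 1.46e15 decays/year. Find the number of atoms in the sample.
N = A/λ = 5.076e19 atoms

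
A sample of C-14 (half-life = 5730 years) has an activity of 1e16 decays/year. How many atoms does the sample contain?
N = A/λ = 8.267e19 atoms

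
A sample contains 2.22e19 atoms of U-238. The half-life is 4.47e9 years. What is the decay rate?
A = λN = 3.442e9 decays/year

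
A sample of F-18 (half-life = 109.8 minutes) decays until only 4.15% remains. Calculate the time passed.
t = t½ × log₂(N₀/N) = 504.1 minutes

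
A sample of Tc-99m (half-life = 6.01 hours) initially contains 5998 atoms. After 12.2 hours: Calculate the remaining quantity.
N = N₀(1/2)^(t/t½) = 1469 atoms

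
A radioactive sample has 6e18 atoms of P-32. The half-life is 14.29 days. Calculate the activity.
A = λN = 2.91e17 decays/day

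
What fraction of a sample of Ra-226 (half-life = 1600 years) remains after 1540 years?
N/N₀ = (1/2)^(t/t½) = 0.5132 = 51.3%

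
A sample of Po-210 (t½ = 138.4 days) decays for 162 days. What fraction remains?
N/N₀ = (1/2)^(t/t½) = 0.4443 = 44.4%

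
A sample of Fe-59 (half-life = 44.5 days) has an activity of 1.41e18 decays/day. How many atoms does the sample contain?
N = A/λ = 9.052e19 atoms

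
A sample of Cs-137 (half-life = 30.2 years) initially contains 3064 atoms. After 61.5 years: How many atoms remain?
N = N₀(1/2)^(t/t½) = 746.9 atoms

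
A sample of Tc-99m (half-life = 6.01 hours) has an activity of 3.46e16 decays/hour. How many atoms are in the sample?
N = A/λ = 3e17 atoms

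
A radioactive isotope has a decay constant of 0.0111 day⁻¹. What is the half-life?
t½ = ln(2)/λ = 62.45 days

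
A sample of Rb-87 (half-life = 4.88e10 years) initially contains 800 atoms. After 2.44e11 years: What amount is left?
N = N₀(1/2)^(t/t½) = 25 atoms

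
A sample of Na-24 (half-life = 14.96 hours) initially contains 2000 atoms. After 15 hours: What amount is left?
N = N₀(1/2)^(t/t½) = 998.1 atoms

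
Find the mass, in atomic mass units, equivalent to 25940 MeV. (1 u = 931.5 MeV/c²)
m = E/c² = 27.85 u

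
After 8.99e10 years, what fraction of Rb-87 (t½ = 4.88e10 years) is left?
N/N₀ = (1/2)^(t/t½) = 0.2789 = 27.9%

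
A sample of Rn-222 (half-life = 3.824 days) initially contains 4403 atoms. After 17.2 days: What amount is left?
N = N₀(1/2)^(t/t½) = 194.9 atoms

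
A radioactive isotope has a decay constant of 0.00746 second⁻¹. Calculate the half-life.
t½ = ln(2)/λ = 92.92 seconds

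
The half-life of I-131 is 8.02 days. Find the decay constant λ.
λ = ln(2)/t½ = 0.08643 day⁻¹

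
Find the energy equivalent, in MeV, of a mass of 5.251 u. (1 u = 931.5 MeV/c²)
E = mc² = 4891 MeV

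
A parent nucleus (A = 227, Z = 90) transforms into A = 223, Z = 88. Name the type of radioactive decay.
ΔA = -4, ΔZ = -2 ⇒ alpha decay (α)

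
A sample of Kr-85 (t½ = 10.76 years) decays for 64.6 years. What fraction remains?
N/N₀ = (1/2)^(t/t½) = 0.01558 = 1.56%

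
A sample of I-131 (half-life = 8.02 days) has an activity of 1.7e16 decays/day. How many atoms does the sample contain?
N = A/λ = 1.967e17 atoms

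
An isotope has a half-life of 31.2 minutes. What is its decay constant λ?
λ = ln(2)/t½ = 0.02222 minute⁻¹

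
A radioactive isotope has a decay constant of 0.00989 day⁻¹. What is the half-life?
t½ = ln(2)/λ = 70.09 days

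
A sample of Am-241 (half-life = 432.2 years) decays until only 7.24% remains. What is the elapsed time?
t = t½ × log₂(N₀/N) = 1637 years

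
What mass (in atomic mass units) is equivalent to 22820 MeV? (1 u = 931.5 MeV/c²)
m = E/c² = 24.5 u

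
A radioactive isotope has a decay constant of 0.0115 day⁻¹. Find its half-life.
t½ = ln(2)/λ = 60.27 days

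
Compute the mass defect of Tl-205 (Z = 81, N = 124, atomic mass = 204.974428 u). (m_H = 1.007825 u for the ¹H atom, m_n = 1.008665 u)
Δm = Z·m_H + N·m_n − M = 1.734 u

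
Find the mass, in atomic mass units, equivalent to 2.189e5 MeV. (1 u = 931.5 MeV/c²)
m = E/c² = 235 u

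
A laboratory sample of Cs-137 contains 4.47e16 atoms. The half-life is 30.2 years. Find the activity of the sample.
A = λN = 1.026e15 decays/year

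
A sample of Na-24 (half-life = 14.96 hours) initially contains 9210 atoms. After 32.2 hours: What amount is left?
N = N₀(1/2)^(t/t½) = 2072 atoms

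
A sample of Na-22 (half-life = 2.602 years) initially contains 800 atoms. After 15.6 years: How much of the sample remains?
N = N₀(1/2)^(t/t½) = 12.54 atoms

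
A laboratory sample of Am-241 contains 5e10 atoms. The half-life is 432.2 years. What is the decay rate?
A = λN = 8.019e7 decays/year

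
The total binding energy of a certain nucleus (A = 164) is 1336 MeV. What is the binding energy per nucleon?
B.E./A = 1336/164 = 8.146 MeV/nucleon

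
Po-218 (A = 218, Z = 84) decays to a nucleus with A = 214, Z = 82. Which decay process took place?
ΔA = -4, ΔZ = -2 ⇒ alpha decay (α)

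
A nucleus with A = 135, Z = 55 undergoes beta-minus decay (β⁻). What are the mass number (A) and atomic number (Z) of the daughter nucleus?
Daughter: A = 135, Z = 56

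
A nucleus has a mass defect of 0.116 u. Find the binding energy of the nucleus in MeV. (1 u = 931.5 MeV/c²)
B.E. = Δm × 931.5 = 108.1 MeV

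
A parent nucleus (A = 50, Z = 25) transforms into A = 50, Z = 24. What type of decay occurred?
ΔA = 0, ΔZ = -1 ⇒ beta-plus decay (β⁺) or electron capture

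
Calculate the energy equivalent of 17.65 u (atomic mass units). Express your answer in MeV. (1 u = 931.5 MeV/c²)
E = mc² = 16440 MeV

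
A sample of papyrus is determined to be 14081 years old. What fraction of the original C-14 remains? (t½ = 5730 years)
N/N₀ = (1/2)^(t/t½) = 0.1821 = 18.2%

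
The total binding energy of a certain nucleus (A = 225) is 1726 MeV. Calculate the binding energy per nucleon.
B.E./A = 1726/225 = 7.671 MeV/nucleon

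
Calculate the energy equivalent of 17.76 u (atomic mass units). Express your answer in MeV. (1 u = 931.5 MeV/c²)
E = mc² = 16540 MeV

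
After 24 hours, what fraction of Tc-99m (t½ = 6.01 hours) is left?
N/N₀ = (1/2)^(t/t½) = 0.06279 = 6.28%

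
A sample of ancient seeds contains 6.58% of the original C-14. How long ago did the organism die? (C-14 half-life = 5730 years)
Age = t½ × log₂(1/ratio) = 22490 years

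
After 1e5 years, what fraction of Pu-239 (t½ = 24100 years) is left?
N/N₀ = (1/2)^(t/t½) = 0.05635 = 5.64%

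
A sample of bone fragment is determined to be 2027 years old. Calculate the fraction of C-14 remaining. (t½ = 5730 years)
N/N₀ = (1/2)^(t/t½) = 0.7825 = 78.3%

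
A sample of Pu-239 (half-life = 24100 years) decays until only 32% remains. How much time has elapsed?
t = t½ × log₂(N₀/N) = 39620 years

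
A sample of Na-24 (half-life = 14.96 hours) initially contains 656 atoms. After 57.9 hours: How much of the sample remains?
N = N₀(1/2)^(t/t½) = 44.86 atoms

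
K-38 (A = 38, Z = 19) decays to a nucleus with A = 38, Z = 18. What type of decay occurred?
ΔA = 0, ΔZ = -1 ⇒ beta-plus decay (β⁺) or electron capture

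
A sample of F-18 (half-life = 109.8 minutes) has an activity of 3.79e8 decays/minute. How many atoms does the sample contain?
N = A/λ = 6.004e10 atoms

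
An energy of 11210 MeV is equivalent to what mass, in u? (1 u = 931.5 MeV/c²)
m = E/c² = 12.03 u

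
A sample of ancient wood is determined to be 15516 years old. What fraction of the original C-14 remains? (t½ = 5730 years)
N/N₀ = (1/2)^(t/t½) = 0.1531 = 15.3%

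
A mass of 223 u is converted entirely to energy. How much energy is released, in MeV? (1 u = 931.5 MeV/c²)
E = mc² = 2.077e5 MeV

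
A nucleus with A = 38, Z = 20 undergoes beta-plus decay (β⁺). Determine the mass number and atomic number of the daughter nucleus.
Daughter: A = 38, Z = 19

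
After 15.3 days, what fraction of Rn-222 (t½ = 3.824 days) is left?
N/N₀ = (1/2)^(t/t½) = 0.06245 = 6.25%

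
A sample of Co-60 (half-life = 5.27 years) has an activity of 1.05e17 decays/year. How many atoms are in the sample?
N = A/λ = 7.983e17 atoms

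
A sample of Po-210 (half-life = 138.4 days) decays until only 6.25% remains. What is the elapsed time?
t = t½ × log₂(N₀/N) = 553.6 days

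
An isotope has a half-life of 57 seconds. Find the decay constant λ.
λ = ln(2)/t½ = 0.01216 second⁻¹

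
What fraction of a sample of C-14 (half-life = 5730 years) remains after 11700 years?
N/N₀ = (1/2)^(t/t½) = 0.2428 = 24.3%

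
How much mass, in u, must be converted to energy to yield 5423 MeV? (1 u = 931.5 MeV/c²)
m = E/c² = 5.822 u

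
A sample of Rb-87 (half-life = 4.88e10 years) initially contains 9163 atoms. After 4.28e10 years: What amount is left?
N = N₀(1/2)^(t/t½) = 4989 atoms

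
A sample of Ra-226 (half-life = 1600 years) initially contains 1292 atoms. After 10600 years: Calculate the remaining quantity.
N = N₀(1/2)^(t/t½) = 13.09 atoms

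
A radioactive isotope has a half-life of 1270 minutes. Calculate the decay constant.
λ = ln(2)/t½ = 5.458e-4 minute⁻¹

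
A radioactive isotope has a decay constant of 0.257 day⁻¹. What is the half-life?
t½ = ln(2)/λ = 2.697 days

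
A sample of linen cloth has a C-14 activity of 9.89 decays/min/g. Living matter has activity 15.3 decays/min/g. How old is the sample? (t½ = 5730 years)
Age = t½ × log₂(A₀/A) = 3607 years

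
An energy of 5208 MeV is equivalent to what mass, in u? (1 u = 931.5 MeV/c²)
m = E/c² = 5.591 u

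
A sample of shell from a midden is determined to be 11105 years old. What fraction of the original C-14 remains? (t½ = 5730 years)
N/N₀ = (1/2)^(t/t½) = 0.261 = 26.1%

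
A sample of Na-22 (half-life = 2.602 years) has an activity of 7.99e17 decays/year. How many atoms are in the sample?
N = A/λ = 2.999e18 atoms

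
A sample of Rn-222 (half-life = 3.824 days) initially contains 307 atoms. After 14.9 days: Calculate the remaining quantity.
N = N₀(1/2)^(t/t½) = 20.62 atoms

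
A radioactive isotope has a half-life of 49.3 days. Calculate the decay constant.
λ = ln(2)/t½ = 0.01406 day⁻¹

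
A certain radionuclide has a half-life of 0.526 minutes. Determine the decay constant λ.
λ = ln(2)/t½ = 1.318 minute⁻¹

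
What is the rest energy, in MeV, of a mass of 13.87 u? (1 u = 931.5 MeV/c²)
E = mc² = 12920 MeV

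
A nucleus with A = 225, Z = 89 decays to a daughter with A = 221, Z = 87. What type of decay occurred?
ΔA = -4, ΔZ = -2 ⇒ alpha decay (α)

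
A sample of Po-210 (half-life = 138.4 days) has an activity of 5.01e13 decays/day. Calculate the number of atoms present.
N = A/λ = 1e16 atoms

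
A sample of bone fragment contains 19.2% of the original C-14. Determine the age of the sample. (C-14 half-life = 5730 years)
Age = t½ × log₂(1/ratio) = 13640 years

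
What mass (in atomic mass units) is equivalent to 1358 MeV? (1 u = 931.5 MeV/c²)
m = E/c² = 1.458 u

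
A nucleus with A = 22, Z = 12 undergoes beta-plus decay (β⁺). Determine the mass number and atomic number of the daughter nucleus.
Daughter: A = 22, Z = 11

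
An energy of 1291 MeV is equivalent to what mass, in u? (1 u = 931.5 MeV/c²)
m = E/c² = 1.386 u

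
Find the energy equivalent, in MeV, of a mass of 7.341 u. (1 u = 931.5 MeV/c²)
E = mc² = 6838 MeV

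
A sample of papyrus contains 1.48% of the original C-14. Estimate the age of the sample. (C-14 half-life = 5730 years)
Age = t½ × log₂(1/ratio) = 34830 years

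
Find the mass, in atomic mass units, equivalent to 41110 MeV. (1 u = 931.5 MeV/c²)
m = E/c² = 44.13 u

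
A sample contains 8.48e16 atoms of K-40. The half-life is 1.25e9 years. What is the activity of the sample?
A = λN = 4.702e7 decays/year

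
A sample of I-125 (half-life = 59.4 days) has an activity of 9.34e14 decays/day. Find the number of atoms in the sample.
N = A/λ = 8.004e16 atoms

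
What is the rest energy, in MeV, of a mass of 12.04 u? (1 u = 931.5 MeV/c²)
E = mc² = 11220 MeV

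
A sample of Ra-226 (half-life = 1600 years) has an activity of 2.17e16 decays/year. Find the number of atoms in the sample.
N = A/λ = 5.009e19 atoms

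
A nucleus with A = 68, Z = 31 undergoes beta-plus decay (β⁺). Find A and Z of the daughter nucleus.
Daughter: A = 68, Z = 30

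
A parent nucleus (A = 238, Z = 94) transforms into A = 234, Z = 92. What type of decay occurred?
ΔA = -4, ΔZ = -2 ⇒ alpha decay (α)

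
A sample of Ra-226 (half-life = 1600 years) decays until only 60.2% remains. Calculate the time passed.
t = t½ × log₂(N₀/N) = 1171 years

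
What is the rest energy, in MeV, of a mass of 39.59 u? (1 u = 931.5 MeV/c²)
E = mc² = 36880 MeV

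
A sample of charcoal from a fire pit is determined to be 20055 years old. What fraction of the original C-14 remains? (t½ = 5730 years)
N/N₀ = (1/2)^(t/t½) = 0.08839 = 8.84%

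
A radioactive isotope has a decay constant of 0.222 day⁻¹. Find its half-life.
t½ = ln(2)/λ = 3.122 days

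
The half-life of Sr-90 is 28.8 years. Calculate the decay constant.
λ = ln(2)/t½ = 0.02407 year⁻¹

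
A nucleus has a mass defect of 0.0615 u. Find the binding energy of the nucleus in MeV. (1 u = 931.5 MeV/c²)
B.E. = Δm × 931.5 = 57.29 MeV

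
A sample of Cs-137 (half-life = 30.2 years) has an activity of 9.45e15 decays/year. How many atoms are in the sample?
N = A/λ = 4.117e17 atoms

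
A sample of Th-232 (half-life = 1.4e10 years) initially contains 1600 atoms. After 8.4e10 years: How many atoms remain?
N = N₀(1/2)^(t/t½) = 25 atoms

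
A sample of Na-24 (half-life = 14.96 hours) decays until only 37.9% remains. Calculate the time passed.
t = t½ × log₂(N₀/N) = 20.94 hours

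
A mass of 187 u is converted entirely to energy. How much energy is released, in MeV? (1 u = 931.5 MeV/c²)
E = mc² = 1.742e5 MeV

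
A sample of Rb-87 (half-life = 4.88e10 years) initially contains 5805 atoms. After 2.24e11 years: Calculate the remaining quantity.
N = N₀(1/2)^(t/t½) = 241 atoms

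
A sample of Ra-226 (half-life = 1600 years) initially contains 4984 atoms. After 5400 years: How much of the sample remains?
N = N₀(1/2)^(t/t½) = 480.4 atoms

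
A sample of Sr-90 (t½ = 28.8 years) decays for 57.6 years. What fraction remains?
N/N₀ = (1/2)^(t/t½) = 0.25 = 25%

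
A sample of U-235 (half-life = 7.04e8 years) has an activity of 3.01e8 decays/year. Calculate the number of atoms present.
N = A/λ = 3.057e17 atoms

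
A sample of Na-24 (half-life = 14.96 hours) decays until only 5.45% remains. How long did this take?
t = t½ × log₂(N₀/N) = 62.8 hours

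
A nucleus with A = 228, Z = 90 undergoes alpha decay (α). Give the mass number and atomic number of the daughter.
Daughter: A = 224, Z = 88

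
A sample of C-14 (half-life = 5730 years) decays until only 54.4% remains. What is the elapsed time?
t = t½ × log₂(N₀/N) = 5033 years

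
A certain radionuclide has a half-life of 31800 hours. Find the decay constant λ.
λ = ln(2)/t½ = 2.18e-5 hour⁻¹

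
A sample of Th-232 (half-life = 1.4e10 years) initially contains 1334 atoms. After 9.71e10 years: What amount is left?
N = N₀(1/2)^(t/t½) = 10.9 atoms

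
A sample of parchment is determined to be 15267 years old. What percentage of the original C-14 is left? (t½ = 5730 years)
N/N₀ = (1/2)^(t/t½) = 0.1577 = 15.8%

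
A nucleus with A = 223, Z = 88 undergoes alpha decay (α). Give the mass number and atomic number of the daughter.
Daughter: A = 219, Z = 86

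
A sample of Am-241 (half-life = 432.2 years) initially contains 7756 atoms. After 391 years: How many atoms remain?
N = N₀(1/2)^(t/t½) = 4143 atoms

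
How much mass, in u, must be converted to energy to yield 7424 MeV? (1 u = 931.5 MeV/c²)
m = E/c² = 7.97 u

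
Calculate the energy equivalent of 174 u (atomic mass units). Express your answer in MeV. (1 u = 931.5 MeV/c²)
E = mc² = 1.621e5 MeV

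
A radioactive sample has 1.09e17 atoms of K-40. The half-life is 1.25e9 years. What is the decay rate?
A = λN = 6.044e7 decays/year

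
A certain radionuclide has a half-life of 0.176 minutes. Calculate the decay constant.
λ = ln(2)/t½ = 3.938 minute⁻¹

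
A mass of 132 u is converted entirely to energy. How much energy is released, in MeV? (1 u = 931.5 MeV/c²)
E = mc² = 1.23e5 MeV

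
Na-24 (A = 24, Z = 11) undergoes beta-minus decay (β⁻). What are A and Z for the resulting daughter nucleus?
Daughter: A = 24, Z = 12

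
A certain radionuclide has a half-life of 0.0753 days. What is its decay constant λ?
λ = ln(2)/t½ = 9.205 day⁻¹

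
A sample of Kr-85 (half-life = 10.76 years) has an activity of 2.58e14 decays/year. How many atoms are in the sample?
N = A/λ = 4.005e15 atoms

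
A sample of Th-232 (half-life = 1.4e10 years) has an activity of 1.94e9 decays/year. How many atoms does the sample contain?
N = A/λ = 3.918e19 atoms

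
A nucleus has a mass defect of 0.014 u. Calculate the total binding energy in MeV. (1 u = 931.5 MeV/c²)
B.E. = Δm × 931.5 = 13.04 MeV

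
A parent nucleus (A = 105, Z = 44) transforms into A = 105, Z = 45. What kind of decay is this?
ΔA = 0, ΔZ = +1 ⇒ beta-minus decay (β⁻)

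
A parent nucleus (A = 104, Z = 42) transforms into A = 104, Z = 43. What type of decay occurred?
ΔA = 0, ΔZ = +1 ⇒ beta-minus decay (β⁻)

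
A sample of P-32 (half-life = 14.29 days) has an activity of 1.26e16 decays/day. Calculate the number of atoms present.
N = A/λ = 2.598e17 atoms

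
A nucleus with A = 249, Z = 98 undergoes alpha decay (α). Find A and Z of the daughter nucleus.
Daughter: A = 245, Z = 96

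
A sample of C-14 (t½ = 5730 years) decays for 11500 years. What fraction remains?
N/N₀ = (1/2)^(t/t½) = 0.2488 = 24.9%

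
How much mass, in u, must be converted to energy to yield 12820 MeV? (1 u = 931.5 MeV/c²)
m = E/c² = 13.76 u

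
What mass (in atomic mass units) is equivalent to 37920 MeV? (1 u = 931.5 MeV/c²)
m = E/c² = 40.71 u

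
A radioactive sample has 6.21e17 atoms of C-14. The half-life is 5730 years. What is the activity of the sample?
A = λN = 7.512e13 decays/year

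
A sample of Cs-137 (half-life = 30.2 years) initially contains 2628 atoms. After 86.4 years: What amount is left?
N = N₀(1/2)^(t/t½) = 361.7 atoms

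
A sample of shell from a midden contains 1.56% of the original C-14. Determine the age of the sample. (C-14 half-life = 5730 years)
Age = t½ × log₂(1/ratio) = 34390 years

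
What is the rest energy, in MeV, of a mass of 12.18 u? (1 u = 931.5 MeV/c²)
E = mc² = 11350 MeV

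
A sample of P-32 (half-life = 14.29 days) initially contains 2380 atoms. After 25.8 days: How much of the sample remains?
N = N₀(1/2)^(t/t½) = 680.9 atoms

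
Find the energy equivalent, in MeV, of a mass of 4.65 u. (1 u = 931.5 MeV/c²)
E = mc² = 4331 MeV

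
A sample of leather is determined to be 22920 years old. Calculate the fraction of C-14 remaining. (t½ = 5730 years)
N/N₀ = (1/2)^(t/t½) = 0.0625 = 6.25%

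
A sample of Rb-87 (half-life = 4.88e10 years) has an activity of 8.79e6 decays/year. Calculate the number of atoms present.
N = A/λ = 6.188e17 atoms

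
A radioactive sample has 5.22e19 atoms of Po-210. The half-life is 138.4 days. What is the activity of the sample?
A = λN = 2.614e17 decays/day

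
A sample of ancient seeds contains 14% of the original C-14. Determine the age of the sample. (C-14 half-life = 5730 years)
Age = t½ × log₂(1/ratio) = 16250 years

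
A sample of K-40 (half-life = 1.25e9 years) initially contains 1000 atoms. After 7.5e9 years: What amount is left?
N = N₀(1/2)^(t/t½) = 15.62 atoms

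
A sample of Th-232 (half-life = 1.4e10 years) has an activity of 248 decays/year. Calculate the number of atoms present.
N = A/λ = 5.009e12 atoms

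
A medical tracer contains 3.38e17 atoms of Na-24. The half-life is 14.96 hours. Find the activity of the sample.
A = λN = 1.566e16 decays/hour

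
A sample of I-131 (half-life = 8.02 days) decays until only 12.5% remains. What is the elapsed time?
t = t½ × log₂(N₀/N) = 24.06 days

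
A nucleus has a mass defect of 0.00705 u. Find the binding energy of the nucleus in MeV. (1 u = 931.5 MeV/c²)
B.E. = Δm × 931.5 = 6.567 MeV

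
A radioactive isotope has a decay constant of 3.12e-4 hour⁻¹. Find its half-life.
t½ = ln(2)/λ = 2222 hours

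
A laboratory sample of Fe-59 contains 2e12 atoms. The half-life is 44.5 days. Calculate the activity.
A = λN = 3.115e10 decays/day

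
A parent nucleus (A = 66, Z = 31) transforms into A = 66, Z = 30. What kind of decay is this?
ΔA = 0, ΔZ = -1 ⇒ beta-plus decay (β⁺) or electron capture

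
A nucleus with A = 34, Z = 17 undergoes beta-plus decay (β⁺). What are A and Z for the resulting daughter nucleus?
Daughter: A = 34, Z = 16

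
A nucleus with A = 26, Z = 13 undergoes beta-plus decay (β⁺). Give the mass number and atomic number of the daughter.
Daughter: A = 26, Z = 12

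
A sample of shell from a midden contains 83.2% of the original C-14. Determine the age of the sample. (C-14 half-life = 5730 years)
Age = t½ × log₂(1/ratio) = 1520 years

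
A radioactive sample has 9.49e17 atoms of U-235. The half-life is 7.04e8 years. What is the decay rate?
A = λN = 9.344e8 decays/year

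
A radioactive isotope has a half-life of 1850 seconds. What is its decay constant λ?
λ = ln(2)/t½ = 3.747e-4 second⁻¹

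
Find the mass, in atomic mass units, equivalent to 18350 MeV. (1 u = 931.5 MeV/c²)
m = E/c² = 19.7 u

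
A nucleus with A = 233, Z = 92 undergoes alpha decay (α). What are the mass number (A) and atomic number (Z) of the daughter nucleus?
Daughter: A = 229, Z = 90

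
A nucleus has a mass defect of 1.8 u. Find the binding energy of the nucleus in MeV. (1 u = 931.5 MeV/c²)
B.E. = Δm × 931.5 = 1677 MeV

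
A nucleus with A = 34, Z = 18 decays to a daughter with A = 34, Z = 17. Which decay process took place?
ΔA = 0, ΔZ = -1 ⇒ beta-plus decay (β⁺) or electron capture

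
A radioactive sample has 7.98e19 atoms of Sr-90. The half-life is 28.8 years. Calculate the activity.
A = λN = 1.921e18 decays/year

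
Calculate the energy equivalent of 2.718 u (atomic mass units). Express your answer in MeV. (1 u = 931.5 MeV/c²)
E = mc² = 2532 MeV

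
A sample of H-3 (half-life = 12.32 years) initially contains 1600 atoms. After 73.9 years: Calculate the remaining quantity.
N = N₀(1/2)^(t/t½) = 25.03 atoms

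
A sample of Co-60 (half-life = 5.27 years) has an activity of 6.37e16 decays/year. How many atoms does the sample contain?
N = A/λ = 4.843e17 atoms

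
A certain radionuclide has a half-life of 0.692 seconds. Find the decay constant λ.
λ = ln(2)/t½ = 1.002 second⁻¹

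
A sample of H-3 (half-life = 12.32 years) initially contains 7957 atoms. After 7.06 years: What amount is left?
N = N₀(1/2)^(t/t½) = 5349 atoms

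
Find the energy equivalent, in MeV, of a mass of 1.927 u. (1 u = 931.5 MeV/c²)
E = mc² = 1795 MeV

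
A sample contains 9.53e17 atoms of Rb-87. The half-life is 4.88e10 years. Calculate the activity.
A = λN = 1.354e7 decays/year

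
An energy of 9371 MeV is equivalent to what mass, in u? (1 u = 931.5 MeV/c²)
m = E/c² = 10.06 u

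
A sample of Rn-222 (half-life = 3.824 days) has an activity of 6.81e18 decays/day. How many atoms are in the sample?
N = A/λ = 3.757e19 atoms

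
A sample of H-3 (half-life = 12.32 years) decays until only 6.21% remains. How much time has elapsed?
t = t½ × log₂(N₀/N) = 49.39 years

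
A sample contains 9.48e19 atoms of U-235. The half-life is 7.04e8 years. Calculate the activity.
A = λN = 9.334e10 decays/year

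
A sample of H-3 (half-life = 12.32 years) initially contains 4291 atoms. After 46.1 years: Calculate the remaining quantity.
N = N₀(1/2)^(t/t½) = 320.7 atoms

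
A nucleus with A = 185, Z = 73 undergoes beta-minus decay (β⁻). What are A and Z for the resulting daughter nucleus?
Daughter: A = 185, Z = 74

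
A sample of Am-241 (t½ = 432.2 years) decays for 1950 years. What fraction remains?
N/N₀ = (1/2)^(t/t½) = 0.04383 = 4.38%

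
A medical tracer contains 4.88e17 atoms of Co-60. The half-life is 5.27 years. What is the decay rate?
A = λN = 6.419e16 decays/year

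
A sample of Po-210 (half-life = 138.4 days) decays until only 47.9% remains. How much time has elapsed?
t = t½ × log₂(N₀/N) = 147 days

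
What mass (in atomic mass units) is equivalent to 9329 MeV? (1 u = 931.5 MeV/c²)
m = E/c² = 10.02 u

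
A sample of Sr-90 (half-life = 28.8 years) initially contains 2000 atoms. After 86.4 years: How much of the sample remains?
N = N₀(1/2)^(t/t½) = 250 atoms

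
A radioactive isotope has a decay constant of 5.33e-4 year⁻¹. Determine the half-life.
t½ = ln(2)/λ = 1300 years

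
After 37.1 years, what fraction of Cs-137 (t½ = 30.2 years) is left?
N/N₀ = (1/2)^(t/t½) = 0.4268 = 42.7%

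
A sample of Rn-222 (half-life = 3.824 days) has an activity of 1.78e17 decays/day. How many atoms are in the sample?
N = A/λ = 9.82e17 atoms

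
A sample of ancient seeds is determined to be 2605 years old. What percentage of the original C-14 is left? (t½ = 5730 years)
N/N₀ = (1/2)^(t/t½) = 0.7297 = 73%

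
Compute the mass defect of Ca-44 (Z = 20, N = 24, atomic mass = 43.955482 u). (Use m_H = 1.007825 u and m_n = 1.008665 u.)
Δm = Z·m_H + N·m_n − M = 0.409 u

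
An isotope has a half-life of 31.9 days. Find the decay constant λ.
λ = ln(2)/t½ = 0.02173 day⁻¹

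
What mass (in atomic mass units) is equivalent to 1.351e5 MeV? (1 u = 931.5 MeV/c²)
m = E/c² = 145 u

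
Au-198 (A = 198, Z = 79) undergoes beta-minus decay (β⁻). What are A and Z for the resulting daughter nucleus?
Daughter: A = 198, Z = 80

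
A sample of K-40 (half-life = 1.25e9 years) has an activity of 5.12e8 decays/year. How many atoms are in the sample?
N = A/λ = 9.233e17 atoms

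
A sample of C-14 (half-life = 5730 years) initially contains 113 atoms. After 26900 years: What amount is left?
N = N₀(1/2)^(t/t½) = 4.364 atoms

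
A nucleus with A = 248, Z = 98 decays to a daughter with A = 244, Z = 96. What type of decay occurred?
ΔA = -4, ΔZ = -2 ⇒ alpha decay (α)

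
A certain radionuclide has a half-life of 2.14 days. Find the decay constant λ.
λ = ln(2)/t½ = 0.3239 day⁻¹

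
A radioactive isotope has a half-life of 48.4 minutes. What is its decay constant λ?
λ = ln(2)/t½ = 0.01432 minute⁻¹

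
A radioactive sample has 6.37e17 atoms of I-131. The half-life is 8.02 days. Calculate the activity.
A = λN = 5.505e16 decays/day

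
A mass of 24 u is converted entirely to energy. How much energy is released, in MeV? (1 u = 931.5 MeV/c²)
E = mc² = 22360 MeV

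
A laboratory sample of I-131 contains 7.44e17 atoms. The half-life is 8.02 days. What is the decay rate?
A = λN = 6.43e16 decays/day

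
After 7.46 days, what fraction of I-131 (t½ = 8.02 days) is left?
N/N₀ = (1/2)^(t/t½) = 0.5248 = 52.5%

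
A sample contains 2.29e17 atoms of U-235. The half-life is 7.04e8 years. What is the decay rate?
A = λN = 2.255e8 decays/year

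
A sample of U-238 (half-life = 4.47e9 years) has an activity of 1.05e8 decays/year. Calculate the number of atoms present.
N = A/λ = 6.771e17 atoms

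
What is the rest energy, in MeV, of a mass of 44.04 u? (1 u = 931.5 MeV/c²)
E = mc² = 41020 MeV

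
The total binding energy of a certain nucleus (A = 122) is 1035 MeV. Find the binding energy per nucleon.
B.E./A = 1035/122 = 8.484 MeV/nucleon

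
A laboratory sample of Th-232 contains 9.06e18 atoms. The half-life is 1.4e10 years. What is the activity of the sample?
A = λN = 4.486e8 decays/year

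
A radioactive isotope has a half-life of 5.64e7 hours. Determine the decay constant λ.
λ = ln(2)/t½ = 1.229e-8 hour⁻¹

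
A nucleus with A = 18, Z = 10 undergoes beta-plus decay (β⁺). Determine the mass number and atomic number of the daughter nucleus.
Daughter: A = 18, Z = 9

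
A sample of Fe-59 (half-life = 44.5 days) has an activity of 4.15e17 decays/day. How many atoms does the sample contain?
N = A/λ = 2.664e19 atoms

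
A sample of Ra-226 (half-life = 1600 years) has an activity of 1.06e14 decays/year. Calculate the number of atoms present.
N = A/λ = 2.447e17 atoms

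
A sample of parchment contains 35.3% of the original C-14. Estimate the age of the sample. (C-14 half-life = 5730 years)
Age = t½ × log₂(1/ratio) = 8608 years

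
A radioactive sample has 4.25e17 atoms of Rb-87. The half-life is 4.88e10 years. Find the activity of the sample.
A = λN = 6.037e6 decays/year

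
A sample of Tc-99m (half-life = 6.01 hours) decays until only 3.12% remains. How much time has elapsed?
t = t½ × log₂(N₀/N) = 30.06 hours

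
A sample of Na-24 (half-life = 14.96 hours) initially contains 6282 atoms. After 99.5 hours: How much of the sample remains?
N = N₀(1/2)^(t/t½) = 62.51 atoms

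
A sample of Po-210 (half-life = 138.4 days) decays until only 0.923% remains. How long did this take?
t = t½ × log₂(N₀/N) = 935.5 days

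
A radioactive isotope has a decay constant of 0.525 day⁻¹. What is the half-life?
t½ = ln(2)/λ = 1.32 days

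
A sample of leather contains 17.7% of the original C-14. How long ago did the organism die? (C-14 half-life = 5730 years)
Age = t½ × log₂(1/ratio) = 14310 years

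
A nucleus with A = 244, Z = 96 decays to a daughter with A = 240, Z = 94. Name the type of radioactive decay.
ΔA = -4, ΔZ = -2 ⇒ alpha decay (α)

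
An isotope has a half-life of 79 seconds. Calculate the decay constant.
λ = ln(2)/t½ = 0.008774 second⁻¹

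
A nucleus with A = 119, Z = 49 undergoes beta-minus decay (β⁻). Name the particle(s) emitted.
β⁻: electron (e⁻) + antineutrino (ν̄ₑ)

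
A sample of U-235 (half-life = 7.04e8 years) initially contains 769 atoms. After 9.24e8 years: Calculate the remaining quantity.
N = N₀(1/2)^(t/t½) = 309.6 atoms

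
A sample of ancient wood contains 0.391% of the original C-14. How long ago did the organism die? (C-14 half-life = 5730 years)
Age = t½ × log₂(1/ratio) = 45830 years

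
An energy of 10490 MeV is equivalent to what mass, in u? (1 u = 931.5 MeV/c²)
m = E/c² = 11.26 u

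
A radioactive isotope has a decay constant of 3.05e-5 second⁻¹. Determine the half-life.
t½ = ln(2)/λ = 22730 seconds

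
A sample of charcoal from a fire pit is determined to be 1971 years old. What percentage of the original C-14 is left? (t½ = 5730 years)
N/N₀ = (1/2)^(t/t½) = 0.7879 = 78.8%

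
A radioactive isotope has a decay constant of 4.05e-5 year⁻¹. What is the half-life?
t½ = ln(2)/λ = 17110 years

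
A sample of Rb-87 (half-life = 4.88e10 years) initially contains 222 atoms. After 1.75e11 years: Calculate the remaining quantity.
N = N₀(1/2)^(t/t½) = 18.49 atoms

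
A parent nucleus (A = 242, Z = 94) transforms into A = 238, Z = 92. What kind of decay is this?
ΔA = -4, ΔZ = -2 ⇒ alpha decay (α)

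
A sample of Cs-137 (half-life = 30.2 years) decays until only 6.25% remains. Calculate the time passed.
t = t½ × log₂(N₀/N) = 120.8 years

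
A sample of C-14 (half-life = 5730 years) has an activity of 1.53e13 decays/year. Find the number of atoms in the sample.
N = A/λ = 1.265e17 atoms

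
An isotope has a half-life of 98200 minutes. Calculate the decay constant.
λ = ln(2)/t½ = 7.059e-6 minute⁻¹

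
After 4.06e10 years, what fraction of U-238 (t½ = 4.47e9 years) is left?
N/N₀ = (1/2)^(t/t½) = 0.001844 = 0.184%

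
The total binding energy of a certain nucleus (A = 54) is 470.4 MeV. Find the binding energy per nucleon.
B.E./A = 470.4/54 = 8.711 MeV/nucleon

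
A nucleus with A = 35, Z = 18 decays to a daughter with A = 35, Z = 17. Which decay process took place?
ΔA = 0, ΔZ = -1 ⇒ beta-plus decay (β⁺) or electron capture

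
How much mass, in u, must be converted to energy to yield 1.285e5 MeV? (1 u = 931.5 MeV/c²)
m = E/c² = 137.9 u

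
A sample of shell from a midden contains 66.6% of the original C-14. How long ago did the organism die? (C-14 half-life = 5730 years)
Age = t½ × log₂(1/ratio) = 3360 years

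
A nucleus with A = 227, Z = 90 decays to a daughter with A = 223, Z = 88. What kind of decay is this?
ΔA = -4, ΔZ = -2 ⇒ alpha decay (α)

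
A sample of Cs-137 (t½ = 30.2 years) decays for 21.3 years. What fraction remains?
N/N₀ = (1/2)^(t/t½) = 0.6133 = 61.3%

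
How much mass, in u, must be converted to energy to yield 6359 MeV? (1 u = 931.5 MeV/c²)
m = E/c² = 6.827 u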